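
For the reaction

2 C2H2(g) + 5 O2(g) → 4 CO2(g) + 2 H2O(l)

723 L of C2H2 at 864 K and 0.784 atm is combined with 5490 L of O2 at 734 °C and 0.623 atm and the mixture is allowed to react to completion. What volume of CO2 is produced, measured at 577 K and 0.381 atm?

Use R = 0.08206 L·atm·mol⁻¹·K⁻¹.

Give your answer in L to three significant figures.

1990 L

n(C2H2) = PV/RT = (0.784 × 723) / (0.08206 × 864) = 7.995 mol
n(O2) = PV/RT = (0.623 × 5490) / (0.08206 × 1007.15) = 41.38 mol
For 7.995 mol C2H2, stoichiometry requires (5/2) × 7.995 = 19.99 mol O2; 41.38 mol is available, so C2H2 is limiting.
n(CO2) = (4/2) × 7.995 = 15.99 mol
V(CO2) = nRT/P = 15.99 × 0.08206 × 577 / 0.381 = 1987 L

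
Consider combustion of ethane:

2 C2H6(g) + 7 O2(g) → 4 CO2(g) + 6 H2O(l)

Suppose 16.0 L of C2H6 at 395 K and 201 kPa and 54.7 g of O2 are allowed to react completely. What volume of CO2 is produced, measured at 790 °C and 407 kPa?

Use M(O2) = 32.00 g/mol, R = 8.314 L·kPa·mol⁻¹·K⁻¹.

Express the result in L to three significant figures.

21.2 L

n(C2H6) = PV/RT = (201 × 16.0) / (8.314 × 395) = 0.9793 mol
n(O2) = 54.7 / 32.00 = 1.709 mol
For 0.9793 mol C2H6, stoichiometry requires (7/2) × 0.9793 = 3.428 mol O2; 1.709 mol is available, so O2 is limiting.
n(CO2) = (4/7) × 1.709 = 0.9766 mol
V(CO2) = nRT/P = 0.9766 × 8.314 × 1063.15 / 407 = 21.21 L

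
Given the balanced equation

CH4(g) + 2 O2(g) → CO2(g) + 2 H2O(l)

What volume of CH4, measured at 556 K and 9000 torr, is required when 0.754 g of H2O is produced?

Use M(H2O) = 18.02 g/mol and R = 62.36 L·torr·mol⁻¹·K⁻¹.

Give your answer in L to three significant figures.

n(H2O) = 0.7540 / 18.02 = 0.04184 mol
n(CH4) = (1/2) × 0.04184 = 0.02092 mol
V = nRT/P = 0.02092 × 62.36 × 556 / 9000 = 0.08059 L

0.0806 L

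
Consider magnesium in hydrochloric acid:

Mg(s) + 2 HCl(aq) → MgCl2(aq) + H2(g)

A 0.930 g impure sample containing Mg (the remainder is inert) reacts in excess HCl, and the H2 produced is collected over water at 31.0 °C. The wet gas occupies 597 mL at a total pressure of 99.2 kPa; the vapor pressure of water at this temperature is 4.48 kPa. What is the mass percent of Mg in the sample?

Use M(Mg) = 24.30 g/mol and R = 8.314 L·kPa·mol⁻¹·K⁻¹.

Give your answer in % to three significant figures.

P(H2) = 99.2 − 4.48 = 94.72 kPa
n(H2) = PV/RT = (94.72 × 0.5970) / (8.314 × 304.15) = 0.02236 mol
n(Mg) = (1/1) × 0.02236 = 0.02236 mol
m(Mg) = 0.02236 × 24.30 = 0.5433 g
%Mg = 0.5433 / 0.930 × 100 = 58.42%

58.4 %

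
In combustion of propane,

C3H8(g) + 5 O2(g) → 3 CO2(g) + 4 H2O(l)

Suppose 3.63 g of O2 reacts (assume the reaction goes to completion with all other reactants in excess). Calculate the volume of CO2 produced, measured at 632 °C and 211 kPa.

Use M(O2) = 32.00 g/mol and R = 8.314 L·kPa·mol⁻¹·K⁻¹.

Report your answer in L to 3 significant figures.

n(O2) = 3.630 / 32.00 = 0.1134 mol
n(CO2) = (3/5) × 0.1134 = 0.06804 mol
V = nRT/P = 0.06804 × 8.314 × 905.15 / 211 = 2.427 L

2.43 L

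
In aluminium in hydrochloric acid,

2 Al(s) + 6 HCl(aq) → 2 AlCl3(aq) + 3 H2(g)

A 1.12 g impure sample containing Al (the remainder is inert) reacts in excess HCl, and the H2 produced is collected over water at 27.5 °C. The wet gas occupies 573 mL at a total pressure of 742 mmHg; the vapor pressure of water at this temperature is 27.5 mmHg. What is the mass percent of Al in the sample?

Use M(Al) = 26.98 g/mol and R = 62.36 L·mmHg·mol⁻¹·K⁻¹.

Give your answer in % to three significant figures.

35.1 %

P(H2) = 742 − 27.5 = 714.5 mmHg
n(H2) = PV/RT = (714.5 × 0.5730) / (62.36 × 300.65) = 0.02184 mol
n(Al) = (2/3) × 0.02184 = 0.01456 mol
m(Al) = 0.01456 × 26.98 = 0.3928 g
%Al = 0.3928 / 1.12 × 100 = 35.07%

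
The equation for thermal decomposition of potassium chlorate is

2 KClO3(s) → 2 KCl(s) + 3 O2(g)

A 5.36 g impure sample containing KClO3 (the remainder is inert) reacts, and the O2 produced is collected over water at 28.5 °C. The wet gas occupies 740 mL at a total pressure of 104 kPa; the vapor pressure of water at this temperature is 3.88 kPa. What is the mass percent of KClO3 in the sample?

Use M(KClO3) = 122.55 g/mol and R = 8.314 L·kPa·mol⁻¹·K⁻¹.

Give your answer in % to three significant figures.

45.0 %

P(O2) = 104 − 3.88 = 100.1 kPa
n(O2) = PV/RT = (100.1 × 0.7400) / (8.314 × 301.65) = 0.02954 mol
n(KClO3) = (2/3) × 0.02954 = 0.01969 mol
m(KClO3) = 0.01969 × 122.55 = 2.413 g
%KClO3 = 2.413 / 5.36 × 100 = 45.02%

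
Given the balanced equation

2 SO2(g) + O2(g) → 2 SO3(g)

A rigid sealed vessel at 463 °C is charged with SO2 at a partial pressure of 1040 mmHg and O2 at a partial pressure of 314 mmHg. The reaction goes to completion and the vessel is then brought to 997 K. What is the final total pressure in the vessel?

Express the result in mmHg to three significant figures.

Because the vessel is rigid and T is held at 463 °C, work the stoichiometry in partial pressures (P_i = n_iRT/V).
P(O2) required for 1040 mmHg of SO2 = (1/2) × 1040 = 520.0 mmHg; available 314 mmHg, so O2 is limiting.
P(SO2) remaining = 1040 − (2/1) × 314 = 412.0 mmHg
P(gaseous products) = (2)/1 × 314 = 628.0 mmHg
P_total at 463 °C = 412.0 + 628.0 = 1040 mmHg
Scaling to 997 K: P = 1040 × 997/736.15 = 1409 mmHg

1410 mmHg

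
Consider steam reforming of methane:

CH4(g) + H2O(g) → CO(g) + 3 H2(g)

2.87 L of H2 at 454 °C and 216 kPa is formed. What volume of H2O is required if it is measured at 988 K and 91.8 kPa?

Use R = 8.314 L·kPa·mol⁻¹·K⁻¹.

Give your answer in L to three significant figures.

n(H2) = PV/RT = (216 × 2.87) / (8.314 × 727.15) = 0.1025 mol
n(H2O) = (1/3) × 0.1025 = 0.03417 mol
V = nRT/P = 0.03417 × 8.314 × 988 / 91.8 = 3.058 L

3.06 L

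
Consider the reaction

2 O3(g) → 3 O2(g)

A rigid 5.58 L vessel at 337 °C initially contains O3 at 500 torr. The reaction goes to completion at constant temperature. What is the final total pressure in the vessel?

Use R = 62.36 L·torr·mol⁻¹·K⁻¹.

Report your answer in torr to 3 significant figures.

750 torr

At constant T and V, P ∝ n(gas): 2 mol gas → 3 mol gas.
P_final = (3/2) × 500 = 750.0 torr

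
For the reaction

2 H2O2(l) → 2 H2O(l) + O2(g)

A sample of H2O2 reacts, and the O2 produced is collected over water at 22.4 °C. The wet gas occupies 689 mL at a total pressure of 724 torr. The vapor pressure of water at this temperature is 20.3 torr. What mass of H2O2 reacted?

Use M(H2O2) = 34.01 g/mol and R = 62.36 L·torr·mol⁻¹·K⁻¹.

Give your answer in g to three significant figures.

1.79 g

P(O2) = 724 − 20.3 = 703.7 torr
n(O2) = PV/RT = (703.7 × 0.6890) / (62.36 × 295.55) = 0.02631 mol
n(H2O2) = (2/1) × 0.02631 = 0.05262 mol
m(H2O2) = 0.05262 × 34.01 = 1.790 g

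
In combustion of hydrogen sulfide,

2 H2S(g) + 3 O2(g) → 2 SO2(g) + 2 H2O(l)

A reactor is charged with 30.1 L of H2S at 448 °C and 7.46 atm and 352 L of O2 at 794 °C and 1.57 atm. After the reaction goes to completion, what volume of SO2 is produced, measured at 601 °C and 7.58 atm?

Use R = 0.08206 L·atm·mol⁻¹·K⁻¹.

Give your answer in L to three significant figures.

n(H2S) = PV/RT = (7.46 × 30.1) / (0.08206 × 721.15) = 3.794 mol
n(O2) = PV/RT = (1.57 × 352) / (0.08206 × 1067.15) = 6.311 mol
For 3.794 mol H2S, stoichiometry requires (3/2) × 3.794 = 5.691 mol O2; 6.311 mol is available, so H2S is limiting.
n(SO2) = (2/2) × 3.794 = 3.794 mol
V(SO2) = nRT/P = 3.794 × 0.08206 × 874.15 / 7.58 = 35.90 L

35.9 L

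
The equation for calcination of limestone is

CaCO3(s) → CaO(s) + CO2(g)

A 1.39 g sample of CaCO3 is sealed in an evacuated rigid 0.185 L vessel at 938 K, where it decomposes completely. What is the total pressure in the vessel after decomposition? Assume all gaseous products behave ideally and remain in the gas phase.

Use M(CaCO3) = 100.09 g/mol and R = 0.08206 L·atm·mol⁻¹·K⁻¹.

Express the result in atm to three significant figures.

n(CaCO3) = 1.39 / 100.09 = 0.01389 mol
n(gas produced) = (1/1) × 0.01389 = 0.01389 mol
P = nRT/V = 0.01389 × 0.08206 × 938 / 0.185 = 5.779 atm

5.78 atm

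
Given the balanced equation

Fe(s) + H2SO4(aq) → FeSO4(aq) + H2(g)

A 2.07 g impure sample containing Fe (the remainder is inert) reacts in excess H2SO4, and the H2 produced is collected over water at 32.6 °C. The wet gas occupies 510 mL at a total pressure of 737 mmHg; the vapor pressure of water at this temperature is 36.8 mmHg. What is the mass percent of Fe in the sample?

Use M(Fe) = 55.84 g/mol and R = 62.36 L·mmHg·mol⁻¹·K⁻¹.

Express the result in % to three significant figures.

P(H2) = 737 − 36.8 = 700.2 mmHg
n(H2) = PV/RT = (700.2 × 0.5100) / (62.36 × 305.75) = 0.01873 mol
n(Fe) = (1/1) × 0.01873 = 0.01873 mol
m(Fe) = 0.01873 × 55.84 = 1.046 g
%Fe = 1.046 / 2.07 × 100 = 50.53%

50.5 %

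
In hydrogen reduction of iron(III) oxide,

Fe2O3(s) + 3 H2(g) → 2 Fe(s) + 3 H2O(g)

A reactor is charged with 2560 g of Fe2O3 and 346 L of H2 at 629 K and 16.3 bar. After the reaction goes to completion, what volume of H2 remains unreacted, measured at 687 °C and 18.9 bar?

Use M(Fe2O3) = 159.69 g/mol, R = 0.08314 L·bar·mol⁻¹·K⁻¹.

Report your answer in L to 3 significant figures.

252 L

n(Fe2O3) = 2560 / 159.69 = 16.03 mol
n(H2) = PV/RT = (16.3 × 346) / (0.08314 × 629) = 107.8 mol
For 16.03 mol Fe2O3, stoichiometry requires (3/1) × 16.03 = 48.09 mol H2; 107.8 mol is available, so Fe2O3 is limiting.
n(H2) consumed = (3/1) × 16.03 = 48.09 mol; remaining = 107.8 − 48.09 = 59.71 mol
V(H2) = nRT/P = 59.71 × 0.08314 × 960.15 / 18.9 = 252.2 L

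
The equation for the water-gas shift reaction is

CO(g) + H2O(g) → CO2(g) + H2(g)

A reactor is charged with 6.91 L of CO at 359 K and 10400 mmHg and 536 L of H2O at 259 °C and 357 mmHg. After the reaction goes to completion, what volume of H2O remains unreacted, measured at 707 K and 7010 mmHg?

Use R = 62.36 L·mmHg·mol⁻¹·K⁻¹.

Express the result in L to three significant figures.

n(CO) = PV/RT = (10400 × 6.91) / (62.36 × 359) = 3.210 mol
n(H2O) = PV/RT = (357 × 536) / (62.36 × 532.15) = 5.766 mol
For 3.210 mol CO, stoichiometry requires (1/1) × 3.210 = 3.210 mol H2O; 5.766 mol is available, so CO is limiting.
n(H2O) consumed = (1/1) × 3.210 = 3.210 mol; remaining = 5.766 − 3.210 = 2.556 mol
V(H2O) = nRT/P = 2.556 × 62.36 × 707 / 7010 = 16.08 L

16.1 L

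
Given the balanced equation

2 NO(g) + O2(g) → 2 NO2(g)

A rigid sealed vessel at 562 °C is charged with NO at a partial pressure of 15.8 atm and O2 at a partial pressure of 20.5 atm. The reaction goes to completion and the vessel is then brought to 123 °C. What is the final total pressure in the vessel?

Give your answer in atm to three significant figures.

13.5 atm

At constant V, partial pressures at 562 °C are proportional to moles, so apply stoichiometry directly to pressures.
P(O2) required for 15.8 atm of NO = (1/2) × 15.8 = 7.900 atm; available 20.5 atm, so NO is limiting.
P(O2) remaining = 20.5 − (1/2) × 15.8 = 12.60 atm
P(gaseous products) = (2)/2 × 15.8 = 15.80 atm
P_total at 562 °C = 12.60 + 15.80 = 28.40 atm
Scaling to 123 °C: P = 28.40 × 396.15/835.15 = 13.47 atm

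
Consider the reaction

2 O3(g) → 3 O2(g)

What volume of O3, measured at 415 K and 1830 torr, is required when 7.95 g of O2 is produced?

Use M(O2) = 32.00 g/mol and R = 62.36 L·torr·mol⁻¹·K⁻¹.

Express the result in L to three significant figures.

2.34 L

n(O2) = 7.950 / 32.00 = 0.2484 mol
n(O3) = (2/3) × 0.2484 = 0.1656 mol
V = nRT/P = 0.1656 × 62.36 × 415 / 1830 = 2.342 L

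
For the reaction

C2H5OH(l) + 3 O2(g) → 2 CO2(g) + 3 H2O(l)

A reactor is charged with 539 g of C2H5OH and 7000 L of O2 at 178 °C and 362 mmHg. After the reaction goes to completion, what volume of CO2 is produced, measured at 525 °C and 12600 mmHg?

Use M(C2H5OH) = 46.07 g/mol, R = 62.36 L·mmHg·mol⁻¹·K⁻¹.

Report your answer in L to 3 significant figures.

92.4 L

n(C2H5OH) = 539 / 46.07 = 11.70 mol
n(O2) = PV/RT = (362 × 7000) / (62.36 × 451.15) = 90.07 mol
For 11.70 mol C2H5OH, stoichiometry requires (3/1) × 11.70 = 35.10 mol O2; 90.07 mol is available, so C2H5OH is limiting.
n(CO2) = (2/1) × 11.70 = 23.40 mol
V(CO2) = nRT/P = 23.40 × 62.36 × 798.15 / 12600 = 92.43 L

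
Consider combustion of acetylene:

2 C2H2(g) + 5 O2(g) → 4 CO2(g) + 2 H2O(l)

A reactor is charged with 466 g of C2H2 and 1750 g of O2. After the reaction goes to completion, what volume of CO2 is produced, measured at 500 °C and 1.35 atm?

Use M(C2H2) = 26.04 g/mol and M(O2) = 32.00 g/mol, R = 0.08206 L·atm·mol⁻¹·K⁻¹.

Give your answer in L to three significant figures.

1680 L

n(C2H2) = 466 / 26.04 = 17.90 mol
n(O2) = 1750 / 32.00 = 54.69 mol
For 17.90 mol C2H2, stoichiometry requires (5/2) × 17.90 = 44.75 mol O2; 54.69 mol is available, so C2H2 is limiting.
n(CO2) = (4/2) × 17.90 = 35.80 mol
V(CO2) = nRT/P = 35.80 × 0.08206 × 773.15 / 1.35 = 1682 L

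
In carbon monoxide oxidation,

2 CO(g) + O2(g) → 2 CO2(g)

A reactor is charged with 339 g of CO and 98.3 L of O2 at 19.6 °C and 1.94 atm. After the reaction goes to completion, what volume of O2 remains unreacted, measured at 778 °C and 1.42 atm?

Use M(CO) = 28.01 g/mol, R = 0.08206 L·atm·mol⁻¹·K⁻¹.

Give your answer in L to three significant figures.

115 L

n(CO) = 339 / 28.01 = 12.10 mol
n(O2) = PV/RT = (1.94 × 98.3) / (0.08206 × 292.75) = 7.938 mol
For 12.10 mol CO, stoichiometry requires (1/2) × 12.10 = 6.050 mol O2; 7.938 mol is available, so CO is limiting.
n(O2) consumed = (1/2) × 12.10 = 6.050 mol; remaining = 7.938 − 6.050 = 1.888 mol
V(O2) = nRT/P = 1.888 × 0.08206 × 1051.15 / 1.42 = 114.7 L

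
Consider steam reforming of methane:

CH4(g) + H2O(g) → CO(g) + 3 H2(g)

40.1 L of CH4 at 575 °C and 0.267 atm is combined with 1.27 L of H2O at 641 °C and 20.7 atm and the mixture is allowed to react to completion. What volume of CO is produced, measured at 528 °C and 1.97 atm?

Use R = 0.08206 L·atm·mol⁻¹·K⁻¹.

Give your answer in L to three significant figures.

n(CH4) = PV/RT = (0.267 × 40.1) / (0.08206 × 848.15) = 0.1538 mol
n(H2O) = PV/RT = (20.7 × 1.27) / (0.08206 × 914.15) = 0.3504 mol
For 0.1538 mol CH4, stoichiometry requires (1/1) × 0.1538 = 0.1538 mol H2O; 0.3504 mol is available, so CH4 is limiting.
n(CO) = (1/1) × 0.1538 = 0.1538 mol
V(CO) = nRT/P = 0.1538 × 0.08206 × 801.15 / 1.97 = 5.133 L

5.13 L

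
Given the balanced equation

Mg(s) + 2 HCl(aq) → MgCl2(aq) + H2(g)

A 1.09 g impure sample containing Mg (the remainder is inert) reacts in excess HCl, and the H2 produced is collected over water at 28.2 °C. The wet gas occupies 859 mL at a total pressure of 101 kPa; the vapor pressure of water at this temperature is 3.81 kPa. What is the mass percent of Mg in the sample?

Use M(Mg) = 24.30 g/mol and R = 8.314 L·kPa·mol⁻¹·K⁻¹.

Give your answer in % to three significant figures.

P(H2) = 101 − 3.81 = 97.19 kPa
n(H2) = PV/RT = (97.19 × 0.8590) / (8.314 × 301.35) = 0.03332 mol
n(Mg) = (1/1) × 0.03332 = 0.03332 mol
m(Mg) = 0.03332 × 24.30 = 0.8097 g
%Mg = 0.8097 / 1.09 × 100 = 74.28%

74.3 %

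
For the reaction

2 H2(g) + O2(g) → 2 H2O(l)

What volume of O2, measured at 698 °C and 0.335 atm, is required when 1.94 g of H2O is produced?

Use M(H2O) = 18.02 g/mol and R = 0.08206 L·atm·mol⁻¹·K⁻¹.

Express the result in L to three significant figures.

12.8 L

n(H2O) = 1.940 / 18.02 = 0.1077 mol
n(O2) = (1/2) × 0.1077 = 0.05385 mol
V = nRT/P = 0.05385 × 0.08206 × 971.15 / 0.335 = 12.81 L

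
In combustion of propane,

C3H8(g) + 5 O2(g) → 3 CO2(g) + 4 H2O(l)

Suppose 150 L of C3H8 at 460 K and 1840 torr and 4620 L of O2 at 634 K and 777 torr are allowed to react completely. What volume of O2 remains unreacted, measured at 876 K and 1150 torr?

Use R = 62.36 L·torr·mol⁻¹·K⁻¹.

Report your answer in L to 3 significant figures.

n(C3H8) = PV/RT = (1840 × 150) / (62.36 × 460) = 9.622 mol
n(O2) = PV/RT = (777 × 4620) / (62.36 × 634) = 90.80 mol
For 9.622 mol C3H8, stoichiometry requires (5/1) × 9.622 = 48.11 mol O2; 90.80 mol is available, so C3H8 is limiting.
n(O2) consumed = (5/1) × 9.622 = 48.11 mol; remaining = 90.80 − 48.11 = 42.69 mol
V(O2) = nRT/P = 42.69 × 62.36 × 876 / 1150 = 2028 L

2030 L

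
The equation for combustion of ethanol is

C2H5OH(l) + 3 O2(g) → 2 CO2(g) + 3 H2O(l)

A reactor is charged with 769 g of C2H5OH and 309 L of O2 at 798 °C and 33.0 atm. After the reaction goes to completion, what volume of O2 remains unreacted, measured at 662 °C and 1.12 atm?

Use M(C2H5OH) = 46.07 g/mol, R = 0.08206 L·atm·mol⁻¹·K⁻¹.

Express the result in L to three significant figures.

n(C2H5OH) = 769 / 46.07 = 16.69 mol
n(O2) = PV/RT = (33.0 × 309) / (0.08206 × 1071.15) = 116.0 mol
For 16.69 mol C2H5OH, stoichiometry requires (3/1) × 16.69 = 50.07 mol O2; 116.0 mol is available, so C2H5OH is limiting.
n(O2) consumed = (3/1) × 16.69 = 50.07 mol; remaining = 116.0 − 50.07 = 65.93 mol
V(O2) = nRT/P = 65.93 × 0.08206 × 935.15 / 1.12 = 4517 L

4520 L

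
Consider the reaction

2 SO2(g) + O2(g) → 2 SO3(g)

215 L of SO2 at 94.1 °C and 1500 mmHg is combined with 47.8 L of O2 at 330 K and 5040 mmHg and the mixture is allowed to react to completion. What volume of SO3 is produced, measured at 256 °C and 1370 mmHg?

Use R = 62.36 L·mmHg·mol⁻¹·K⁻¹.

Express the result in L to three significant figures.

n(SO2) = PV/RT = (1500 × 215) / (62.36 × 367.25) = 14.08 mol
n(O2) = PV/RT = (5040 × 47.8) / (62.36 × 330) = 11.71 mol
For 14.08 mol SO2, stoichiometry requires (1/2) × 14.08 = 7.040 mol O2; 11.71 mol is available, so SO2 is limiting.
n(SO3) = (2/2) × 14.08 = 14.08 mol
V(SO3) = nRT/P = 14.08 × 62.36 × 529.15 / 1370 = 339.1 L

339 L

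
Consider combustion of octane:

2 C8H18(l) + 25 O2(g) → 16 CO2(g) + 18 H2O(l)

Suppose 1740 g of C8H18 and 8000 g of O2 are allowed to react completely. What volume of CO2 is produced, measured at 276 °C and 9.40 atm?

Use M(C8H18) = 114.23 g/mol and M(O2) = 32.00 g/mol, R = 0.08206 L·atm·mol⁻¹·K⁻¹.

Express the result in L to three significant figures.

584 L

n(C8H18) = 1740 / 114.23 = 15.23 mol
n(O2) = 8000 / 32.00 = 250.0 mol
For 15.23 mol C8H18, stoichiometry requires (25/2) × 15.23 = 190.4 mol O2; 250.0 mol is available, so C8H18 is limiting.
n(CO2) = (16/2) × 15.23 = 121.8 mol
V(CO2) = nRT/P = 121.8 × 0.08206 × 549.15 / 9.40 = 583.9 L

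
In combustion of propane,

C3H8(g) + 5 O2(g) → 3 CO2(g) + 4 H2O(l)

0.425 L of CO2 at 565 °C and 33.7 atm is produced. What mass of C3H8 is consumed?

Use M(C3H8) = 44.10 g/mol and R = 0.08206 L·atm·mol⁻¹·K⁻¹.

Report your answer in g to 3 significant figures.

3.06 g

n(CO2) = PV/RT = (33.7 × 0.425) / (0.08206 × 838.15) = 0.2082 mol
n(C3H8) = (1/3) × 0.2082 = 0.06940 mol
m(C3H8) = 0.06940 × 44.10 = 3.061 g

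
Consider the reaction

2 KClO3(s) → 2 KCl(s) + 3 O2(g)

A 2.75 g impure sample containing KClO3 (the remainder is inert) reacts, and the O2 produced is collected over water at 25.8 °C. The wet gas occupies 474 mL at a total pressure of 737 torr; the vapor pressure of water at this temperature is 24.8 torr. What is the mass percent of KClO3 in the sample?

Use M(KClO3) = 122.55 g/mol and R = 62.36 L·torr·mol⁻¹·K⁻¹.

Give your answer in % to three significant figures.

P(O2) = 737 − 24.8 = 712.2 torr
n(O2) = PV/RT = (712.2 × 0.4740) / (62.36 × 298.95) = 0.01811 mol
n(KClO3) = (2/3) × 0.01811 = 0.01207 mol
m(KClO3) = 0.01207 × 122.55 = 1.479 g
%KClO3 = 1.479 / 2.75 × 100 = 53.78%

53.8 %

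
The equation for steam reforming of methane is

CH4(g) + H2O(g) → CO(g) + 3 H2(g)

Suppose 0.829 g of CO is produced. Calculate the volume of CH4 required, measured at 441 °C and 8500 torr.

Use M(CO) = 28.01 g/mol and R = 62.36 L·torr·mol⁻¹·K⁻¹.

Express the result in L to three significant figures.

0.155 L

n(CO) = 0.8290 / 28.01 = 0.02960 mol
n(CH4) = (1/1) × 0.02960 = 0.02960 mol
V = nRT/P = 0.02960 × 62.36 × 714.15 / 8500 = 0.1551 L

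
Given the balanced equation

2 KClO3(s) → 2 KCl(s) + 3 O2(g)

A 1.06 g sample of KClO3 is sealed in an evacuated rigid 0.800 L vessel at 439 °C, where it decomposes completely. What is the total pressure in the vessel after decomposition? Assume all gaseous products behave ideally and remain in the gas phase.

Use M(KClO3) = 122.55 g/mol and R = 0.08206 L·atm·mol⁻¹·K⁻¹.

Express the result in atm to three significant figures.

n(KClO3) = 1.06 / 122.55 = 0.008650 mol
n(gas produced) = (3/2) × 0.008650 = 0.01298 mol
P = nRT/V = 0.01298 × 0.08206 × 712.15 / 0.800 = 0.9482 atm

0.948 atm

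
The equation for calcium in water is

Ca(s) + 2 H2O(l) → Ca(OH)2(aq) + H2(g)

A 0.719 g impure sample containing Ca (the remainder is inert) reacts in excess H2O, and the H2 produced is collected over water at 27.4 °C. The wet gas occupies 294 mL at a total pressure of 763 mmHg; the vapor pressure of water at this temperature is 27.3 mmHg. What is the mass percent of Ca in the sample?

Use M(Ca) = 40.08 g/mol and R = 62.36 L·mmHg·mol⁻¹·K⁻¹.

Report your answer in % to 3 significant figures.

64.3 %

P(H2) = 763 − 27.3 = 735.7 mmHg
n(H2) = PV/RT = (735.7 × 0.2940) / (62.36 × 300.55) = 0.01154 mol
n(Ca) = (1/1) × 0.01154 = 0.01154 mol
m(Ca) = 0.01154 × 40.08 = 0.4625 g
%Ca = 0.4625 / 0.719 × 100 = 64.33%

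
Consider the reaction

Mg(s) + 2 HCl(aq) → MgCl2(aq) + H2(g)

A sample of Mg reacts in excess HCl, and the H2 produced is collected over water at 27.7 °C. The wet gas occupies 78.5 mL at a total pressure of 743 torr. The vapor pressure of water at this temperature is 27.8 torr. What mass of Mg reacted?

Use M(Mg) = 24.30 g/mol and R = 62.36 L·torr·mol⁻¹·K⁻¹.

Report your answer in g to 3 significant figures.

P(H2) = 743 − 27.8 = 715.2 torr
n(H2) = PV/RT = (715.2 × 0.07850) / (62.36 × 300.85) = 0.002993 mol
n(Mg) = (1/1) × 0.002993 = 0.002993 mol
m(Mg) = 0.002993 × 24.30 = 0.07273 g

0.0727 g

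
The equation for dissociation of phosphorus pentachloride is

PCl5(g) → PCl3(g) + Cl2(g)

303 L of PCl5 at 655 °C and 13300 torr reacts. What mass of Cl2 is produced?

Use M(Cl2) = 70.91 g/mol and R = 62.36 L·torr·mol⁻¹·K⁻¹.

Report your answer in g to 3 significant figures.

4940 g

n(PCl5) = PV/RT = (13300 × 303) / (62.36 × 928.15) = 69.63 mol
n(Cl2) = (1/1) × 69.63 = 69.63 mol
m(Cl2) = 69.63 × 70.91 = 4937 g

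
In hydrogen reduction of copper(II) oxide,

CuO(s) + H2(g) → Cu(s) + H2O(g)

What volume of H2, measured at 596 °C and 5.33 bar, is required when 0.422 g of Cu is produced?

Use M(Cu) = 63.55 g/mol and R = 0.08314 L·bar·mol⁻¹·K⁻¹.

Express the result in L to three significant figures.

n(Cu) = 0.4220 / 63.55 = 0.006640 mol
n(H2) = (1/1) × 0.006640 = 0.006640 mol
V = nRT/P = 0.006640 × 0.08314 × 869.15 / 5.33 = 0.09002 L

0.0900 L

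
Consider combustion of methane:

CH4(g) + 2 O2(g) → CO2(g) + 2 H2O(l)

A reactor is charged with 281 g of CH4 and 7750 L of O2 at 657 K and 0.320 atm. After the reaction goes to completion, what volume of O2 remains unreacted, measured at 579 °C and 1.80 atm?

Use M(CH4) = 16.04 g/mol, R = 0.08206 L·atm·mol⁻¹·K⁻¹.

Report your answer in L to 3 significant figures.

n(CH4) = 281 / 16.04 = 17.52 mol
n(O2) = PV/RT = (0.320 × 7750) / (0.08206 × 657) = 46.00 mol
For 17.52 mol CH4, stoichiometry requires (2/1) × 17.52 = 35.04 mol O2; 46.00 mol is available, so CH4 is limiting.
n(O2) consumed = (2/1) × 17.52 = 35.04 mol; remaining = 46.00 − 35.04 = 10.96 mol
V(O2) = nRT/P = 10.96 × 0.08206 × 852.15 / 1.80 = 425.8 L

426 L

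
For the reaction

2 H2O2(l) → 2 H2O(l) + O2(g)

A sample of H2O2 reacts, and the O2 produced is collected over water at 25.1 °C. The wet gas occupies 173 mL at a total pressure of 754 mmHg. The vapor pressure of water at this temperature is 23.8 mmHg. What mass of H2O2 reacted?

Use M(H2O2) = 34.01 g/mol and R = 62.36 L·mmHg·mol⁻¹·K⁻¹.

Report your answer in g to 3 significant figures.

0.462 g

P(O2) = 754 − 23.8 = 730.2 mmHg
n(O2) = PV/RT = (730.2 × 0.1730) / (62.36 × 298.25) = 0.006792 mol
n(H2O2) = (2/1) × 0.006792 = 0.01358 mol
m(H2O2) = 0.01358 × 34.01 = 0.4619 g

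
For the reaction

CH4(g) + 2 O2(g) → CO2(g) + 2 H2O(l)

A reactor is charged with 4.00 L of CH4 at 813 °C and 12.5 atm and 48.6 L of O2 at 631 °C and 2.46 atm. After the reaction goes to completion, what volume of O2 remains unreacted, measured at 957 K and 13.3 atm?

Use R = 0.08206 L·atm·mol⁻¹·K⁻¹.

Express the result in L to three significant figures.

n(CH4) = PV/RT = (12.5 × 4.00) / (0.08206 × 1086.15) = 0.5610 mol
n(O2) = PV/RT = (2.46 × 48.6) / (0.08206 × 904.15) = 1.611 mol
For 0.5610 mol CH4, stoichiometry requires (2/1) × 0.5610 = 1.122 mol O2; 1.611 mol is available, so CH4 is limiting.
n(O2) consumed = (2/1) × 0.5610 = 1.122 mol; remaining = 1.611 − 1.122 = 0.4890 mol
V(O2) = nRT/P = 0.4890 × 0.08206 × 957 / 13.3 = 2.887 L

2.89 L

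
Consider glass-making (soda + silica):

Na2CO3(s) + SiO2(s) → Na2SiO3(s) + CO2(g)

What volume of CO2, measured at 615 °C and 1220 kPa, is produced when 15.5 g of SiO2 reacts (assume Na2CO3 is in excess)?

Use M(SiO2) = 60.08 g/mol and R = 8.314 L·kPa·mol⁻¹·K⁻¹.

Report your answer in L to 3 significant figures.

1.56 L

n(SiO2) = 15.50 / 60.08 = 0.2580 mol
n(CO2) = (1/1) × 0.2580 = 0.2580 mol
V = nRT/P = 0.2580 × 8.314 × 888.15 / 1220 = 1.562 L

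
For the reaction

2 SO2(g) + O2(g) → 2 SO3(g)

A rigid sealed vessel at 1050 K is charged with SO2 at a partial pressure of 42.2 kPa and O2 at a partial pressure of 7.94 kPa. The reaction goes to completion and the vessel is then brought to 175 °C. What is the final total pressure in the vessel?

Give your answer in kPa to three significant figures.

18.0 kPa

Because the vessel is rigid and T is held at 1050 K, work the stoichiometry in partial pressures (P_i = n_iRT/V).
P(O2) required for 42.2 kPa of SO2 = (1/2) × 42.2 = 21.10 kPa; available 7.94 kPa, so O2 is limiting.
P(SO2) remaining = 42.2 − (2/1) × 7.94 = 26.32 kPa
P(gaseous products) = (2)/1 × 7.94 = 15.88 kPa
P_total at 1050 K = 26.32 + 15.88 = 42.20 kPa
Scaling to 175 °C: P = 42.20 × 448.15/1050 = 18.01 kPa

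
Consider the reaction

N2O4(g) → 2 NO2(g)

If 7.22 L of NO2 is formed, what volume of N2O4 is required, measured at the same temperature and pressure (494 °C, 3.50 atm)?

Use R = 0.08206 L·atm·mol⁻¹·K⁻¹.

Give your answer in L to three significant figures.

3.61 L

At constant T and P, gas volumes are in the mole ratio: V(N2O4) = (1/2) × 7.22 = 3.610 L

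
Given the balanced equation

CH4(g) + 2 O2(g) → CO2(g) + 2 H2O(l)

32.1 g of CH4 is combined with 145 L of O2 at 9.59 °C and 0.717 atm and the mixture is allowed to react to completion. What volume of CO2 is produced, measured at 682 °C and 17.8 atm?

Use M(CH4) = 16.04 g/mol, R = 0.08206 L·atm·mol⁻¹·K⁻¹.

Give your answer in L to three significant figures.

8.81 L

n(CH4) = 32.1 / 16.04 = 2.001 mol
n(O2) = PV/RT = (0.717 × 145) / (0.08206 × 282.74) = 4.481 mol
For 2.001 mol CH4, stoichiometry requires (2/1) × 2.001 = 4.002 mol O2; 4.481 mol is available, so CH4 is limiting.
n(CO2) = (1/1) × 2.001 = 2.001 mol
V(CO2) = nRT/P = 2.001 × 0.08206 × 955.15 / 17.8 = 8.811 L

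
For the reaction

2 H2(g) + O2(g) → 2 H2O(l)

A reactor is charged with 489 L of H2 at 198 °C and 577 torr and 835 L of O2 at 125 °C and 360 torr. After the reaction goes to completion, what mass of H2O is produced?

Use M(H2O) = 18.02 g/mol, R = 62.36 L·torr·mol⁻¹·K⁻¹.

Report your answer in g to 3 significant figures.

n(H2) = PV/RT = (577 × 489) / (62.36 × 471.15) = 9.603 mol
n(O2) = PV/RT = (360 × 835) / (62.36 × 398.15) = 12.11 mol
For 9.603 mol H2, stoichiometry requires (1/2) × 9.603 = 4.801 mol O2; 12.11 mol is available, so H2 is limiting.
n(H2O) = (2/2) × 9.603 = 9.603 mol
m(H2O) = 9.603 × 18.02 = 173.0 g

173 g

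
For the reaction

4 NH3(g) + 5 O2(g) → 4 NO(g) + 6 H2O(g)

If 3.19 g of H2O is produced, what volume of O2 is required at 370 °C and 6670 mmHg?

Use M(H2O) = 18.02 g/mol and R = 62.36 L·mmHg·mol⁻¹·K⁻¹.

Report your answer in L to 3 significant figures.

n(H2O) = 3.190 / 18.02 = 0.1770 mol
n(O2) = (5/6) × 0.1770 = 0.1475 mol
V = nRT/P = 0.1475 × 62.36 × 643.15 / 6670 = 0.8869 L

0.887 L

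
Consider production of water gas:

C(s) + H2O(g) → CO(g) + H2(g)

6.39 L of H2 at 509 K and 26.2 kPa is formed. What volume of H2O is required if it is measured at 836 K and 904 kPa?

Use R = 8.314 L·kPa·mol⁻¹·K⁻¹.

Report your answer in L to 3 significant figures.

0.304 L

n(H2) = PV/RT = (26.2 × 6.39) / (8.314 × 509) = 0.03956 mol
n(H2O) = (1/1) × 0.03956 = 0.03956 mol
V = nRT/P = 0.03956 × 8.314 × 836 / 904 = 0.3042 L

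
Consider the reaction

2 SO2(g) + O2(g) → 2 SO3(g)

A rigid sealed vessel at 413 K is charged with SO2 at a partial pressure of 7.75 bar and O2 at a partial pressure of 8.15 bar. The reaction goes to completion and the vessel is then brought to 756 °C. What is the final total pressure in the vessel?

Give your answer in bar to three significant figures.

Because the vessel is rigid and T is held at 413 K, work the stoichiometry in partial pressures (P_i = n_iRT/V).
P(O2) required for 7.75 bar of SO2 = (1/2) × 7.75 = 3.875 bar; available 8.15 bar, so SO2 is limiting.
P(O2) remaining = 8.15 − (1/2) × 7.75 = 4.275 bar
P(gaseous products) = (2)/2 × 7.75 = 7.750 bar
P_total at 413 K = 4.275 + 7.750 = 12.03 bar
Scaling to 756 °C: P = 12.03 × 1029.15/413 = 29.98 bar

30.0 bar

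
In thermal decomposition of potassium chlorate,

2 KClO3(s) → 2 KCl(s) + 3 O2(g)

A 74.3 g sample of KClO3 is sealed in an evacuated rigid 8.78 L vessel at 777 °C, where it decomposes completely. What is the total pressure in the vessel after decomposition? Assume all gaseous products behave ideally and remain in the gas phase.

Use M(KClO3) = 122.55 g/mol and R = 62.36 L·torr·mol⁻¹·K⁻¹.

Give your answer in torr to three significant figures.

n(KClO3) = 74.3 / 122.55 = 0.6063 mol
n(gas produced) = (3/2) × 0.6063 = 0.9094 mol
P = nRT/V = 0.9094 × 62.36 × 1050.15 / 8.78 = 6783 torr

6780 torr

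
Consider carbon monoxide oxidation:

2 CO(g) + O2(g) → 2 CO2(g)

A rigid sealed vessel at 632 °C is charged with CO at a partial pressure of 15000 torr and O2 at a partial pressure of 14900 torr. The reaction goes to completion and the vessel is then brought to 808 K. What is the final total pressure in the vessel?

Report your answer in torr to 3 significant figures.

Because the vessel is rigid and T is held at 632 °C, work the stoichiometry in partial pressures (P_i = n_iRT/V).
P(O2) required for 15000 torr of CO = (1/2) × 15000 = 7500 torr; available 14900 torr, so CO is limiting.
P(O2) remaining = 14900 − (1/2) × 15000 = 7400 torr
P(gaseous products) = (2)/2 × 15000 = 15000 torr
P_total at 632 °C = 7400 + 15000 = 22400 torr
Scaling to 808 K: P = 22400 × 808/905.15 = 20000 torr

20000 torr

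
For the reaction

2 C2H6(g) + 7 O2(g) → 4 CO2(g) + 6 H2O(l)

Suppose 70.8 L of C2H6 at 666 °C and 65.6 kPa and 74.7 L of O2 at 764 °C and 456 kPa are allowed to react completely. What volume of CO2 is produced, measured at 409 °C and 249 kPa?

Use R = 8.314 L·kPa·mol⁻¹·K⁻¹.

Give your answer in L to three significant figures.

n(C2H6) = PV/RT = (65.6 × 70.8) / (8.314 × 939.15) = 0.5948 mol
n(O2) = PV/RT = (456 × 74.7) / (8.314 × 1037.15) = 3.950 mol
For 0.5948 mol C2H6, stoichiometry requires (7/2) × 0.5948 = 2.082 mol O2; 3.950 mol is available, so C2H6 is limiting.
n(CO2) = (4/2) × 0.5948 = 1.190 mol
V(CO2) = nRT/P = 1.190 × 8.314 × 682.15 / 249 = 27.10 L

27.1 L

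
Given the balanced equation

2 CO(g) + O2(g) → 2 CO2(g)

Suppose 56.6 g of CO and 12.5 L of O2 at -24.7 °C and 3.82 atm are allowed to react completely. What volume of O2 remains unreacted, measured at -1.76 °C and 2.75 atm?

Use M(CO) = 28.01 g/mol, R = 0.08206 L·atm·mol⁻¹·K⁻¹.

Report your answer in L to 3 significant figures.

10.8 L

n(CO) = 56.6 / 28.01 = 2.021 mol
n(O2) = PV/RT = (3.82 × 12.5) / (0.08206 × 248.45) = 2.342 mol
For 2.021 mol CO, stoichiometry requires (1/2) × 2.021 = 1.010 mol O2; 2.342 mol is available, so CO is limiting.
n(O2) consumed = (1/2) × 2.021 = 1.010 mol; remaining = 2.342 − 1.010 = 1.332 mol
V(O2) = nRT/P = 1.332 × 0.08206 × 271.39 / 2.75 = 10.79 L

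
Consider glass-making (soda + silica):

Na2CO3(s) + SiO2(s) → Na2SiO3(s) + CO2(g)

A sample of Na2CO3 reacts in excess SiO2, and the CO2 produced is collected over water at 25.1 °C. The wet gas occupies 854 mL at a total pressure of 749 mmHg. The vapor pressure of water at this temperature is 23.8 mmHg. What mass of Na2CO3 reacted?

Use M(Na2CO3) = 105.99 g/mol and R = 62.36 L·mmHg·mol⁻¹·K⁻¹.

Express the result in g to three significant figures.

3.53 g

P(CO2) = 749 − 23.8 = 725.2 mmHg
n(CO2) = PV/RT = (725.2 × 0.8540) / (62.36 × 298.25) = 0.03330 mol
n(Na2CO3) = (1/1) × 0.03330 = 0.03330 mol
m(Na2CO3) = 0.03330 × 105.99 = 3.529 g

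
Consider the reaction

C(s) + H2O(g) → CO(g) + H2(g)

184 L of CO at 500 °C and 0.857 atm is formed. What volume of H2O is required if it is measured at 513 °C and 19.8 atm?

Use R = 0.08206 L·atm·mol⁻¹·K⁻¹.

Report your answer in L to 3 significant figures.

n(CO) = PV/RT = (0.857 × 184) / (0.08206 × 773.15) = 2.485 mol
n(H2O) = (1/1) × 2.485 = 2.485 mol
V = nRT/P = 2.485 × 0.08206 × 786.15 / 19.8 = 8.097 L

8.10 L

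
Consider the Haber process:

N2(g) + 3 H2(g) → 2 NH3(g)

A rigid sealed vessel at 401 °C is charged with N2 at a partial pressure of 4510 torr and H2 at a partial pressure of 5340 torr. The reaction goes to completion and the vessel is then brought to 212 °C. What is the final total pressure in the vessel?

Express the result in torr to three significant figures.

Because the vessel is rigid and T is held at 401 °C, work the stoichiometry in partial pressures (P_i = n_iRT/V).
P(H2) required for 4510 torr of N2 = (3/1) × 4510 = 13530 torr; available 5340 torr, so H2 is limiting.
P(N2) remaining = 4510 − (1/3) × 5340 = 2730 torr
P(gaseous products) = (2)/3 × 5340 = 3560 torr
P_total at 401 °C = 2730 + 3560 = 6290 torr
Scaling to 212 °C: P = 6290 × 485.15/674.15 = 4527 torr

4530 torr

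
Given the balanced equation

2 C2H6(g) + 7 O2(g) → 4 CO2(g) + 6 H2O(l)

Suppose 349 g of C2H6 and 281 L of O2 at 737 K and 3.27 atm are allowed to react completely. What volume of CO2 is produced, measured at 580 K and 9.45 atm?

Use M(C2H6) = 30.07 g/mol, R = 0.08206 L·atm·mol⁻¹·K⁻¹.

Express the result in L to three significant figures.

43.7 L

n(C2H6) = 349 / 30.07 = 11.61 mol
n(O2) = PV/RT = (3.27 × 281) / (0.08206 × 737) = 15.19 mol
For 11.61 mol C2H6, stoichiometry requires (7/2) × 11.61 = 40.63 mol O2; 15.19 mol is available, so O2 is limiting.
n(CO2) = (4/7) × 15.19 = 8.680 mol
V(CO2) = nRT/P = 8.680 × 0.08206 × 580 / 9.45 = 43.72 L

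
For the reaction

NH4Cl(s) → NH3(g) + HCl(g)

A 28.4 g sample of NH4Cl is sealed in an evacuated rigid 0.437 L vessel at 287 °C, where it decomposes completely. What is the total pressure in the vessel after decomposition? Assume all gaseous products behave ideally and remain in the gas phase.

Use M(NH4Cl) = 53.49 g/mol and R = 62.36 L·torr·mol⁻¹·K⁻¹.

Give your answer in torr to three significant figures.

n(NH4Cl) = 28.4 / 53.49 = 0.5309 mol
n(gas produced) = (2/1) × 0.5309 = 1.062 mol
P = nRT/V = 1.062 × 62.36 × 560.15 / 0.437 = 84890 torr

84900 torr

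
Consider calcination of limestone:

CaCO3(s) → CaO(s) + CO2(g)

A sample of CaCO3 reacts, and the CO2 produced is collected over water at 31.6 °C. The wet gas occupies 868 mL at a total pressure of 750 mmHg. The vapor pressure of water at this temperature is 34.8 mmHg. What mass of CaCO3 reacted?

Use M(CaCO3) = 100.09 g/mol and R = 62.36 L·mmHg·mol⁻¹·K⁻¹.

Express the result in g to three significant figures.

3.27 g

P(CO2) = 750 − 34.8 = 715.2 mmHg
n(CO2) = PV/RT = (715.2 × 0.8680) / (62.36 × 304.75) = 0.03267 mol
n(CaCO3) = (1/1) × 0.03267 = 0.03267 mol
m(CaCO3) = 0.03267 × 100.09 = 3.270 g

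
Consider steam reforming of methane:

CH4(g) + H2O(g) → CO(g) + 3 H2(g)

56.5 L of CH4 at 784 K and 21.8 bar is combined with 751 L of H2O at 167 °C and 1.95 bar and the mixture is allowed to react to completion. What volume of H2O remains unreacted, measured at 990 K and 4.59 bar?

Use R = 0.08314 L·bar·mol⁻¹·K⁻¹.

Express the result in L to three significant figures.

n(CH4) = PV/RT = (21.8 × 56.5) / (0.08314 × 784) = 18.90 mol
n(H2O) = PV/RT = (1.95 × 751) / (0.08314 × 440.15) = 40.02 mol
For 18.90 mol CH4, stoichiometry requires (1/1) × 18.90 = 18.90 mol H2O; 40.02 mol is available, so CH4 is limiting.
n(H2O) consumed = (1/1) × 18.90 = 18.90 mol; remaining = 40.02 − 18.90 = 21.12 mol
V(H2O) = nRT/P = 21.12 × 0.08314 × 990 / 4.59 = 378.7 L

379 L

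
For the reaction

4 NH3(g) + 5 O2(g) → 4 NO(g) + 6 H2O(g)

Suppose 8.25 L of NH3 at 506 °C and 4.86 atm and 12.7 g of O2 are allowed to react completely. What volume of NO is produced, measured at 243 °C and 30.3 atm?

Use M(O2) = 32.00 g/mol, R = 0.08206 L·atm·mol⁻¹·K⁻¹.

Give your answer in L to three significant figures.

0.444 L

n(NH3) = PV/RT = (4.86 × 8.25) / (0.08206 × 779.15) = 0.6271 mol
n(O2) = 12.7 / 32.00 = 0.3969 mol
For 0.6271 mol NH3, stoichiometry requires (5/4) × 0.6271 = 0.7839 mol O2; 0.3969 mol is available, so O2 is limiting.
n(NO) = (4/5) × 0.3969 = 0.3175 mol
V(NO) = nRT/P = 0.3175 × 0.08206 × 516.15 / 30.3 = 0.4438 L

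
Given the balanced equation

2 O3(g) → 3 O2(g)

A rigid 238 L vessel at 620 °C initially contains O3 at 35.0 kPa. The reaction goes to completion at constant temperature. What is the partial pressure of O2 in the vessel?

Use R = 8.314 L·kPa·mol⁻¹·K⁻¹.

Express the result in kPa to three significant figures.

n(O3)₀ = PV/RT = (35.0 × 238) / (8.314 × 893.15) = 1.122 mol
n(O2) = (3/2) × 1.122 = 1.683 mol
P(O2) = nRT/V = 1.683 × 8.314 × 893.15 / 238 = 52.51 kPa

52.5 kPa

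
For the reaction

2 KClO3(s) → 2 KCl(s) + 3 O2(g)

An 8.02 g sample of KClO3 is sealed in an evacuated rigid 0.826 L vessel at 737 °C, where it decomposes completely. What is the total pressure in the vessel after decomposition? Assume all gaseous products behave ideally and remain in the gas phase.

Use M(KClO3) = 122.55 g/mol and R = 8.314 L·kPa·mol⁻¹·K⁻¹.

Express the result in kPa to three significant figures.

998 kPa

n(KClO3) = 8.02 / 122.55 = 0.06544 mol
n(gas produced) = (3/2) × 0.06544 = 0.09816 mol
P = nRT/V = 0.09816 × 8.314 × 1010.15 / 0.826 = 998.0 kPa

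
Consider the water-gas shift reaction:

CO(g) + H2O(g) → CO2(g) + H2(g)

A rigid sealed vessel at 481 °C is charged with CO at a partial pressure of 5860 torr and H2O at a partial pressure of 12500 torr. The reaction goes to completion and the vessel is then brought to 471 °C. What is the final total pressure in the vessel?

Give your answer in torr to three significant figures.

18100 torr

With V and T fixed, P_i ∝ n_i, so the mole ratios apply directly to partial pressures at 481 °C.
P(H2O) required for 5860 torr of CO = (1/1) × 5860 = 5860 torr; available 12500 torr, so CO is limiting.
P(H2O) remaining = 12500 − (1/1) × 5860 = 6640 torr
P(gaseous products) = (1+1)/1 × 5860 = 11720 torr
P_total at 481 °C = 6640 + 11720 = 18360 torr
Scaling to 471 °C: P = 18360 × 744.15/754.15 = 18120 torr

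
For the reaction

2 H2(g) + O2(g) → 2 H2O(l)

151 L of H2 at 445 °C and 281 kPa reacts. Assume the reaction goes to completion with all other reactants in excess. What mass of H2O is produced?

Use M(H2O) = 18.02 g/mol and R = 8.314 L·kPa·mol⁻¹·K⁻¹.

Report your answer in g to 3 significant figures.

128 g

n(H2) = PV/RT = (281 × 151) / (8.314 × 718.15) = 7.107 mol
n(H2O) = (2/2) × 7.107 = 7.107 mol
m(H2O) = 7.107 × 18.02 = 128.1 g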